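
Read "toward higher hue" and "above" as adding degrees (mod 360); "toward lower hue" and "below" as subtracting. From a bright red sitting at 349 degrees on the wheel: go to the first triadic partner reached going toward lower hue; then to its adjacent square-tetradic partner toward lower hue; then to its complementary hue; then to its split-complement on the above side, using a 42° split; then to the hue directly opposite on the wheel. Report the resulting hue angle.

1°

349 − 120 = 229°   (triadic ↓)
229 − 90 = 139°   (square ↓)
139 + 180 = 319°   (complement)
319 + 222 = 541 → 541 − 360 = 181°   (split-comp 42° ↑)
181 + 180 = 361 → 361 − 360 = 1°   (complement)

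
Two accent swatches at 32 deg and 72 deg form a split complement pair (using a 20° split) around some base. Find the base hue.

The accents sit 20° either side of the complement, so the complement is their short-arc midpoint on the wheel.
Short-arc midpoint of 32° and 72°: 52°.
Base is 180° from the complement: 52 − 180 = -128 → -128 + 360 = 232°

232°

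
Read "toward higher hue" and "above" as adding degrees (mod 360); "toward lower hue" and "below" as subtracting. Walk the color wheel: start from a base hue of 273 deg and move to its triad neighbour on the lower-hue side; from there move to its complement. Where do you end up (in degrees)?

−120° (triadic ↓): 273 − 120 = 153°
+180° (complement): 153 + 180 = 333°

333°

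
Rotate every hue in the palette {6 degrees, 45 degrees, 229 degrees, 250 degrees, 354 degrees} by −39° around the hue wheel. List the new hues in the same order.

327°, 6°, 190°, 211°, 315°

6 − 39 = -33 → -33 + 360 = 327°
45 − 39 = 6°
229 − 39 = 190°
250 − 39 = 211°
354 − 39 = 315°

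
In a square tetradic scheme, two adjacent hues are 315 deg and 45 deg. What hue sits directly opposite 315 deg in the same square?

A square tetradic scheme places four hues 90° apart; opposite corners are 180° apart.
315 + 180 = 495 → 495 − 360 = 135°

135°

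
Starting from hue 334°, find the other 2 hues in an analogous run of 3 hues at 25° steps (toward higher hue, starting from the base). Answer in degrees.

Analogous hues sit every 25° along the wheel.
334 + 25 = 359°
334 + 50 = 384 → 384 − 360 = 24°

359° and 24°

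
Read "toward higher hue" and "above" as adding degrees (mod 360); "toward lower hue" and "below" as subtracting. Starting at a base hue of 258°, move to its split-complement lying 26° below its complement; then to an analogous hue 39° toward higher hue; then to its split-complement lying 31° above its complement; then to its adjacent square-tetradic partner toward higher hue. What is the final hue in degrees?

32°

258 + 154 = 412 → 412 − 360 = 52°   (split-comp 26° ↓)
52 + 39 = 91°   (analog 39° ↑)
91 + 211 = 302°   (split-comp 31° ↑)
302 + 90 = 392 → 392 − 360 = 32°   (square ↑)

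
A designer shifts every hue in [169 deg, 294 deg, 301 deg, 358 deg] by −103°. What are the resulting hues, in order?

169 − 103 = 66°
294 − 103 = 191°
301 − 103 = 198°
358 − 103 = 255°

66°, 191°, 198°, 255°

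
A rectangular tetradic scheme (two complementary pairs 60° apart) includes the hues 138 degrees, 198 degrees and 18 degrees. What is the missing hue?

318°

A rectangular tetradic uses two complementary pairs 60° apart: offsets 0°, 60°, 180°, 240°.
Among {18°, 138°, 198°}, 18° and 198° are a 180° pair.
The remaining hue 138° needs its own complement: 138 + 180 = 318°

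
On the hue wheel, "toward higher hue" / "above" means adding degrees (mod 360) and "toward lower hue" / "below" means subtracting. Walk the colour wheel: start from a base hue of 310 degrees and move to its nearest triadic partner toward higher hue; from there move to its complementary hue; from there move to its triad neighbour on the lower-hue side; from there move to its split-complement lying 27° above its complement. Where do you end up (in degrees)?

337°

310 + 120 = 430 → 430 − 360 = 70°   (triadic ↑)
70 + 180 = 250°   (complement)
250 − 120 = 130°   (triadic ↓)
130 + 207 = 337°   (split-comp 27° ↑)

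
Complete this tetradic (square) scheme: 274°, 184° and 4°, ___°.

A square tetradic scheme places four hues every 90°.
The full set through 4° is {4°, 94°, 184°, 274°}.
Given {4°, 184°, 274°}, the missing hue is 94°.

94°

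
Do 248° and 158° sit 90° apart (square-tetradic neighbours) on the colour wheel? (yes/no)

Angular distance: |248 − 158| = 90 = 90°.
90° apart (square-tetradic neighbours) requires 90°.

yes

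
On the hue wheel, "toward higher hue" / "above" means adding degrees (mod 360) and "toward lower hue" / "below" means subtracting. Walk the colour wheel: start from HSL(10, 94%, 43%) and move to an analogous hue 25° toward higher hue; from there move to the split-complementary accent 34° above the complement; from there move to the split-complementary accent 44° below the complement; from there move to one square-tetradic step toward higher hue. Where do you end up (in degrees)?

115°

10 + 25 = 35°   (analog 25° ↑)
35 + 214 = 249°   (split-comp 34° ↑)
249 + 136 = 385 → 385 − 360 = 25°   (split-comp 44° ↓)
25 + 90 = 115°   (square ↑)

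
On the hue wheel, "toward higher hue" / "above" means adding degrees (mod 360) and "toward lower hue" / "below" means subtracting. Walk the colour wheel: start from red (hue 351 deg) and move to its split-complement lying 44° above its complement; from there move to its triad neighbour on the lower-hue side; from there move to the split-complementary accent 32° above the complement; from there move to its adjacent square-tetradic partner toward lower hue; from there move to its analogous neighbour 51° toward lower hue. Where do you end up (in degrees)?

+224° (split-comp 44° ↑): 351 + 224 = 575 → 575 − 360 = 215°
−120° (triadic ↓): 215 − 120 = 95°
+212° (split-comp 32° ↑): 95 + 212 = 307°
−90° (square ↓): 307 − 90 = 217°
−51° (analog 51° ↓): 217 − 51 = 166°

166°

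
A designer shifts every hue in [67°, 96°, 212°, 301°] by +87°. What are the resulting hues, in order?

67 + 87 = 154°
96 + 87 = 183°
212 + 87 = 299°
301 + 87 = 388 → 388 − 360 = 28°

154°, 183°, 299°, 28°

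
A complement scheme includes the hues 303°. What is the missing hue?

123°

The complement sits 180° across the wheel.
The full set through 303° is {123°, 303°}.
Given {303°}, the missing hue is 123°.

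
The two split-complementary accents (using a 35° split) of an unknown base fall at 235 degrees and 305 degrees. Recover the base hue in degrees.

90°

The accents sit 35° either side of the complement, so the complement is their short-arc midpoint on the wheel.
Short-arc midpoint of 235° and 305°: 270°.
Base is 180° from the complement: 270 − 180 = 90°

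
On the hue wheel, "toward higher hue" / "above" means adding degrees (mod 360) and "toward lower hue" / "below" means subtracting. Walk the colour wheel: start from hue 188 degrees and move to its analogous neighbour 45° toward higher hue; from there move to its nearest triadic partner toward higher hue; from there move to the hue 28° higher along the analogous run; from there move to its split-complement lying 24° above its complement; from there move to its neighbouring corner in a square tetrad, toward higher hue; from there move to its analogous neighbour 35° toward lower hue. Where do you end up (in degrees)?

188 + 45 = 233°   (analog 45° ↑)
233 + 120 = 353°   (triadic ↑)
353 + 28 = 381 → 381 − 360 = 21°   (analog 28° ↑)
21 + 204 = 225°   (split-comp 24° ↑)
225 + 90 = 315°   (square ↑)
315 − 35 = 280°   (analog 35° ↓)

280°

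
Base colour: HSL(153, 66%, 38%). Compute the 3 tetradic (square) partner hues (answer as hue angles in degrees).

153 + 90 = 243°
153 + 180 = 333°
153 + 270 = 423 → 423 − 360 = 63°

243°, 333°, 63°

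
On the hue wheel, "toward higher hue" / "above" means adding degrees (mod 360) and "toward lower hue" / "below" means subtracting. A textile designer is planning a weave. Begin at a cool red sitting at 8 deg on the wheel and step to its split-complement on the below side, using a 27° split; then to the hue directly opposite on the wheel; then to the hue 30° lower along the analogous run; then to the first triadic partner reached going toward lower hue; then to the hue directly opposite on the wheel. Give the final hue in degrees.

11°

split-comp 27° ↓ +153°: 8 + 153 = 161°
complement +180°: 161 + 180 = 341°
analog 30° ↓ −30°: 341 − 30 = 311°
triadic ↓ −120°: 311 − 120 = 191°
complement +180°: 191 + 180 = 371 → 371 − 360 = 11°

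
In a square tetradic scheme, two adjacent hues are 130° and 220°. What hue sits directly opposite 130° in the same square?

A square tetradic scheme places four hues 90° apart; opposite corners are 180° apart.
130 + 180 = 310°

310°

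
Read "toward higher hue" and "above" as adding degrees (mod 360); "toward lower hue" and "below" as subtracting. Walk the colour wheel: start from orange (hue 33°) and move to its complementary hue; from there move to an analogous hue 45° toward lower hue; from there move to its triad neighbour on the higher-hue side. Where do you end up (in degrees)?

288°

complement +180°: 33 + 180 = 213°
analog 45° ↓ −45°: 213 − 45 = 168°
triadic ↑ +120°: 168 + 120 = 288°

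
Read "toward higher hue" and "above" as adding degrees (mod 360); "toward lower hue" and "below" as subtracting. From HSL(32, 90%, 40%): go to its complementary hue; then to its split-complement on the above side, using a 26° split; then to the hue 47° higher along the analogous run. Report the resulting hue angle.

105°

complement +180°: 32 + 180 = 212°
split-comp 26° ↑ +206°: 212 + 206 = 418 → 418 − 360 = 58°
analog 47° ↑ +47°: 58 + 47 = 105°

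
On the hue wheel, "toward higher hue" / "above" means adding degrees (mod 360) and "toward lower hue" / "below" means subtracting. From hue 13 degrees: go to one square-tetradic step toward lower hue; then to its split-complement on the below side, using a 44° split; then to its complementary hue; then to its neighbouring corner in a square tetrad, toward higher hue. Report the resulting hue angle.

329°

13 − 90 = -77 → -77 + 360 = 283°   (square ↓)
283 + 136 = 419 → 419 − 360 = 59°   (split-comp 44° ↓)
59 + 180 = 239°   (complement)
239 + 90 = 329°   (square ↑)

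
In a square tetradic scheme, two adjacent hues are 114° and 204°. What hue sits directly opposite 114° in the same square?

A square tetradic scheme places four hues 90° apart; opposite corners are 180° apart.
114 + 180 = 294°

294°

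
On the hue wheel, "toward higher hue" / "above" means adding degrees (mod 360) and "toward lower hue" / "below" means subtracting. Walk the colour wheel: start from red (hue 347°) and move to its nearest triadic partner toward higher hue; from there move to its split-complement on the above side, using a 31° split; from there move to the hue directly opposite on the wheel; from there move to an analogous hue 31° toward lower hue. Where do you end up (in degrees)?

triadic ↑ +120°: 347 + 120 = 467 → 467 − 360 = 107°
split-comp 31° ↑ +211°: 107 + 211 = 318°
complement +180°: 318 + 180 = 498 → 498 − 360 = 138°
analog 31° ↓ −31°: 138 − 31 = 107°

107°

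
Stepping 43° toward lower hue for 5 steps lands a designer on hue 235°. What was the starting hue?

5 steps of 43° (toward lower hue) give a net shift of −215°.
Start = end − shift: 235 + 215 = 450 → 450 − 360 = 90°

90°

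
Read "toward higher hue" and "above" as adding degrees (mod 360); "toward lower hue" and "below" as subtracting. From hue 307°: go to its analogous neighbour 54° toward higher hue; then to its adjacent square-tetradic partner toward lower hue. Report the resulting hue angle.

+54° (analog 54° ↑): 307 + 54 = 361 → 361 − 360 = 1°
−90° (square ↓): 1 − 90 = -89 → -89 + 360 = 271°

271°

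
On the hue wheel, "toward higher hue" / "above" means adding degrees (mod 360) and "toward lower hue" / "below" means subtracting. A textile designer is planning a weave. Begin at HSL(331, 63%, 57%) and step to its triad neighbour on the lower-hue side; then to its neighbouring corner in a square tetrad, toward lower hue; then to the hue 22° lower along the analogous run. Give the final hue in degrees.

−120° (triadic ↓): 331 − 120 = 211°
−90° (square ↓): 211 − 90 = 121°
−22° (analog 22° ↓): 121 − 22 = 99°

99°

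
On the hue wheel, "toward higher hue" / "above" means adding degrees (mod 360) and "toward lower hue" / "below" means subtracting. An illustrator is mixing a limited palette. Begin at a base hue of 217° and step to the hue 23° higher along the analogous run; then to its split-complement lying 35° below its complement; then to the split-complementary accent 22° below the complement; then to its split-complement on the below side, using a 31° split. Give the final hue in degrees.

+23° (analog 23° ↑): 217 + 23 = 240°
+145° (split-comp 35° ↓): 240 + 145 = 385 → 385 − 360 = 25°
+158° (split-comp 22° ↓): 25 + 158 = 183°
+149° (split-comp 31° ↓): 183 + 149 = 332°

332°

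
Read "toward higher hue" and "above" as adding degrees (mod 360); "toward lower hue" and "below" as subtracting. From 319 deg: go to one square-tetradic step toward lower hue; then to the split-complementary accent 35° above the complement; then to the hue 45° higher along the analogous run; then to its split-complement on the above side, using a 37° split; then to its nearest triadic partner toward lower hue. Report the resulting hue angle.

−90° (square ↓): 319 − 90 = 229°
+215° (split-comp 35° ↑): 229 + 215 = 444 → 444 − 360 = 84°
+45° (analog 45° ↑): 84 + 45 = 129°
+217° (split-comp 37° ↑): 129 + 217 = 346°
−120° (triadic ↓): 346 − 120 = 226°

226°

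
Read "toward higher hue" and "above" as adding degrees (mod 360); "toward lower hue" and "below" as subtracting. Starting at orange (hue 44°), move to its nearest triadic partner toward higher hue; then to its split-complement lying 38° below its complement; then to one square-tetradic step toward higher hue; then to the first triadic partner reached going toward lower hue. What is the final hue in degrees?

276°

+120° (triadic ↑): 44 + 120 = 164°
+142° (split-comp 38° ↓): 164 + 142 = 306°
+90° (square ↑): 306 + 90 = 396 → 396 − 360 = 36°
−120° (triadic ↓): 36 − 120 = -84 → -84 + 360 = 276°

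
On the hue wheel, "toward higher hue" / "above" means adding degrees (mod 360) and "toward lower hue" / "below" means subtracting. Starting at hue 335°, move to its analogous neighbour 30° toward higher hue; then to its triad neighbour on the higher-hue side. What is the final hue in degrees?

125°

analog 30° ↑ +30°: 335 + 30 = 365 → 365 − 360 = 5°
triadic ↑ +120°: 5 + 120 = 125°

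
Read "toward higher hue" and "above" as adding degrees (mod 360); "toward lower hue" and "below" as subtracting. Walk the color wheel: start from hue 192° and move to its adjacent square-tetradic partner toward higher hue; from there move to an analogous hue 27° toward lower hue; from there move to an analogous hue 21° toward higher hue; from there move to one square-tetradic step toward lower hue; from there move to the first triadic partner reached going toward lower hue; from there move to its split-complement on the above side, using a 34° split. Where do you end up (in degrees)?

192 + 90 = 282°   (square ↑)
282 − 27 = 255°   (analog 27° ↓)
255 + 21 = 276°   (analog 21° ↑)
276 − 90 = 186°   (square ↓)
186 − 120 = 66°   (triadic ↓)
66 + 214 = 280°   (split-comp 34° ↑)

280°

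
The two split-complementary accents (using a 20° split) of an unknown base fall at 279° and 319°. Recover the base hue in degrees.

119°

The accents sit 20° either side of the complement, so the complement is their short-arc midpoint on the wheel.
Short-arc midpoint of 279° and 319°: 299°.
Base is 180° from the complement: 299 − 180 = 119°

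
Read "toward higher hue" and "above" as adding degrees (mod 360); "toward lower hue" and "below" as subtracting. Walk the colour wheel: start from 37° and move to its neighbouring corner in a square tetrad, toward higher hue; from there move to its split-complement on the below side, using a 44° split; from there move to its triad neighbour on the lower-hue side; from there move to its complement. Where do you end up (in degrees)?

square ↑ +90°: 37 + 90 = 127°
split-comp 44° ↓ +136°: 127 + 136 = 263°
triadic ↓ −120°: 263 − 120 = 143°
complement +180°: 143 + 180 = 323°

323°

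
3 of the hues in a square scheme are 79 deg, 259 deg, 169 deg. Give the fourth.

349°

A square tetradic scheme places four hues every 90°.
The full set through 79° is {79°, 169°, 259°, 349°}.
Given {79°, 169°, 259°}, the missing hue is 349°.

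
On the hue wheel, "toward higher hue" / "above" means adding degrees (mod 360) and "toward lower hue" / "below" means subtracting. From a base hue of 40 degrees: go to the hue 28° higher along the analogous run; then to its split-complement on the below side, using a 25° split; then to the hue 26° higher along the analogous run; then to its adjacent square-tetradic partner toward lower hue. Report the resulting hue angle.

159°

+28° (analog 28° ↑): 40 + 28 = 68°
+155° (split-comp 25° ↓): 68 + 155 = 223°
+26° (analog 26° ↑): 223 + 26 = 249°
−90° (square ↓): 249 − 90 = 159°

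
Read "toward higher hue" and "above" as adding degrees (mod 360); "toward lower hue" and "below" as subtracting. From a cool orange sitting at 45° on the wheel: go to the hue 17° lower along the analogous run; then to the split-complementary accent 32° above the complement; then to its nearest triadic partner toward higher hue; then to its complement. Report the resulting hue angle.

180°

45 − 17 = 28°   (analog 17° ↓)
28 + 212 = 240°   (split-comp 32° ↑)
240 + 120 = 360 → 360 − 360 = 0°   (triadic ↑)
0 + 180 = 180°   (complement)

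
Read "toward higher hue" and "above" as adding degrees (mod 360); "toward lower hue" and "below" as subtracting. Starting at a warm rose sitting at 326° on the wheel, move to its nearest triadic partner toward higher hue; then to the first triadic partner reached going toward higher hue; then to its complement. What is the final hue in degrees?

26°

triadic ↑ +120°: 326 + 120 = 446 → 446 − 360 = 86°
triadic ↑ +120°: 86 + 120 = 206°
complement +180°: 206 + 180 = 386 → 386 − 360 = 26°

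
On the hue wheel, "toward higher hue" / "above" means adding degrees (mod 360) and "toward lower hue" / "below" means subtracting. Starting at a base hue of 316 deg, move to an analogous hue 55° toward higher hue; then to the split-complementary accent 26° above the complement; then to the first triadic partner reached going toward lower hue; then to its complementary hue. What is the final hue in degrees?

316 + 55 = 371 → 371 − 360 = 11°   (analog 55° ↑)
11 + 206 = 217°   (split-comp 26° ↑)
217 − 120 = 97°   (triadic ↓)
97 + 180 = 277°   (complement)

277°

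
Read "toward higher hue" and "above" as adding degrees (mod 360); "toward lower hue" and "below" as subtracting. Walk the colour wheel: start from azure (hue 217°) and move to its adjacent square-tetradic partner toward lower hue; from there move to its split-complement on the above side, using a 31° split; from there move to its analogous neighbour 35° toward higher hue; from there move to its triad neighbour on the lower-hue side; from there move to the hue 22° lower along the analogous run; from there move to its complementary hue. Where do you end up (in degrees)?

51°

217 − 90 = 127°   (square ↓)
127 + 211 = 338°   (split-comp 31° ↑)
338 + 35 = 373 → 373 − 360 = 13°   (analog 35° ↑)
13 − 120 = -107 → -107 + 360 = 253°   (triadic ↓)
253 − 22 = 231°   (analog 22° ↓)
231 + 180 = 411 → 411 − 360 = 51°   (complement)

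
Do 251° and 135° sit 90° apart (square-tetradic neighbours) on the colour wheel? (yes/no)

no

Angular distance: |251 − 135| = 116 = 116°.
90° apart (square-tetradic neighbours) requires 90°.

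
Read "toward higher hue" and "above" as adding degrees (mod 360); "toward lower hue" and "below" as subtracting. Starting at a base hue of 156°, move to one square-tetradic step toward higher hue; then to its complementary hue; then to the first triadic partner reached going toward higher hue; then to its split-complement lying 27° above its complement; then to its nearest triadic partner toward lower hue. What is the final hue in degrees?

273°

square ↑ +90°: 156 + 90 = 246°
complement +180°: 246 + 180 = 426 → 426 − 360 = 66°
triadic ↑ +120°: 66 + 120 = 186°
split-comp 27° ↑ +207°: 186 + 207 = 393 → 393 − 360 = 33°
triadic ↓ −120°: 33 − 120 = -87 → -87 + 360 = 273°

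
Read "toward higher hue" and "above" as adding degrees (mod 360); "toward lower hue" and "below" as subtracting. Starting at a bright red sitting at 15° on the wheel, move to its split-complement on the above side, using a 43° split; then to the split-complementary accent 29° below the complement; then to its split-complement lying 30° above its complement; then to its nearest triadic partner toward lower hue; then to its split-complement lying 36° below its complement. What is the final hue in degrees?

+223° (split-comp 43° ↑): 15 + 223 = 238°
+151° (split-comp 29° ↓): 238 + 151 = 389 → 389 − 360 = 29°
+210° (split-comp 30° ↑): 29 + 210 = 239°
−120° (triadic ↓): 239 − 120 = 119°
+144° (split-comp 36° ↓): 119 + 144 = 263°

263°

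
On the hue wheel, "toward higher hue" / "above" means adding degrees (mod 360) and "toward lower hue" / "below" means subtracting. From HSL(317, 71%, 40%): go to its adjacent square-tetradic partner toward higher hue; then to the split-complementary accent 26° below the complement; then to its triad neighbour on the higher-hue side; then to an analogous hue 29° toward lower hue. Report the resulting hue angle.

292°

+90° (square ↑): 317 + 90 = 407 → 407 − 360 = 47°
+154° (split-comp 26° ↓): 47 + 154 = 201°
+120° (triadic ↑): 201 + 120 = 321°
−29° (analog 29° ↓): 321 − 29 = 292°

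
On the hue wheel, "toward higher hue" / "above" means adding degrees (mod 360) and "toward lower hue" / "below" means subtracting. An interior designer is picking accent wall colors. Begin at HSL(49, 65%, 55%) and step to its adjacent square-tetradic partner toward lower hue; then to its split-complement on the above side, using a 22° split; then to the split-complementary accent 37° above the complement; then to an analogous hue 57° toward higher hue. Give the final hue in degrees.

−90° (square ↓): 49 − 90 = -41 → -41 + 360 = 319°
+202° (split-comp 22° ↑): 319 + 202 = 521 → 521 − 360 = 161°
+217° (split-comp 37° ↑): 161 + 217 = 378 → 378 − 360 = 18°
+57° (analog 57° ↑): 18 + 57 = 75°

75°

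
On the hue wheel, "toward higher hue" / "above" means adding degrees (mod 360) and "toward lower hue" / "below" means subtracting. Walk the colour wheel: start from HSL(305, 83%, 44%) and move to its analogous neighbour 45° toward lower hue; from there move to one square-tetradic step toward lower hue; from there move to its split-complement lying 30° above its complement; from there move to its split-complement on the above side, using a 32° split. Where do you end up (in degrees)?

analog 45° ↓ −45°: 305 − 45 = 260°
square ↓ −90°: 260 − 90 = 170°
split-comp 30° ↑ +210°: 170 + 210 = 380 → 380 − 360 = 20°
split-comp 32° ↑ +212°: 20 + 212 = 232°

232°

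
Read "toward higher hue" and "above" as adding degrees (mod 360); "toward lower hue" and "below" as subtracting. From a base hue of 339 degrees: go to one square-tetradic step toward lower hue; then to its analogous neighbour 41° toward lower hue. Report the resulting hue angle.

208°

square ↓ −90°: 339 − 90 = 249°
analog 41° ↓ −41°: 249 − 41 = 208°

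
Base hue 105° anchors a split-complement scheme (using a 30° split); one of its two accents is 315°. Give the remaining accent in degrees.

Split-complementary hues sit 30° either side of the complement.
Complement of the base 105°: 105 + 180 = 285°
The given accent 315° is 30° one side of 285°; the other accent sits 30° the other side: 285 − 30 = 255°

255°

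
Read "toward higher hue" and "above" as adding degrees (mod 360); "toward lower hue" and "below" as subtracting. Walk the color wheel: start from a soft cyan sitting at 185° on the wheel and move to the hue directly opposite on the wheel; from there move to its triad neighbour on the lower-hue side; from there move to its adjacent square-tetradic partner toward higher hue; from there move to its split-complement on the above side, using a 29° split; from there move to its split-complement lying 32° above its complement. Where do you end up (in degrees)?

36°

185 + 180 = 365 → 365 − 360 = 5°   (complement)
5 − 120 = -115 → -115 + 360 = 245°   (triadic ↓)
245 + 90 = 335°   (square ↑)
335 + 209 = 544 → 544 − 360 = 184°   (split-comp 29° ↑)
184 + 212 = 396 → 396 − 360 = 36°   (split-comp 32° ↑)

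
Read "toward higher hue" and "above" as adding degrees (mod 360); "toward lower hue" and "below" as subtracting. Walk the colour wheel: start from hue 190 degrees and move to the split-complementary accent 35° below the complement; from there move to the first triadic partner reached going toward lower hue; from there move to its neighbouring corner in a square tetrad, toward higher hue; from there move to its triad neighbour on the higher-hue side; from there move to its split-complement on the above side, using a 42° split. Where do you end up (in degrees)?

287°

190 + 145 = 335°   (split-comp 35° ↓)
335 − 120 = 215°   (triadic ↓)
215 + 90 = 305°   (square ↑)
305 + 120 = 425 → 425 − 360 = 65°   (triadic ↑)
65 + 222 = 287°   (split-comp 42° ↑)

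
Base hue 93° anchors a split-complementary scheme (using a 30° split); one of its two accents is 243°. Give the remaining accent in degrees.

303°

Split-complementary hues sit 30° either side of the complement.
Complement of the base 93°: 93 + 180 = 273°
The given accent 243° is 30° one side of 273°; the other accent sits 30° the other side: 273 + 30 = 303°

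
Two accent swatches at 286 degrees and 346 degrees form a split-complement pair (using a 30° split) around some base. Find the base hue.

The accents sit 30° either side of the complement, so the complement is their short-arc midpoint on the wheel.
Short-arc midpoint of 286° and 346°: 316°.
Base is 180° from the complement: 316 − 180 = 136°

136°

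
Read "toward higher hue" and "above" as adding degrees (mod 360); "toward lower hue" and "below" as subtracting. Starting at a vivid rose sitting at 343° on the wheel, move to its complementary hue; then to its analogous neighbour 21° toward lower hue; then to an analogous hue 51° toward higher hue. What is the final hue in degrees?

193°

+180° (complement): 343 + 180 = 523 → 523 − 360 = 163°
−21° (analog 21° ↓): 163 − 21 = 142°
+51° (analog 51° ↑): 142 + 51 = 193°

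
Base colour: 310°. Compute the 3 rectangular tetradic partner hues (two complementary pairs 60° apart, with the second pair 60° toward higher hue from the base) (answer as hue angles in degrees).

10°, 130°, and 190°

A rectangular tetradic uses two complementary pairs 60° apart: offsets 0°, 60°, 180°, 240°.
310 + 60 = 370 → 370 − 360 = 10°
310 + 180 = 490 → 490 − 360 = 130°
310 + 240 = 550 → 550 − 360 = 190°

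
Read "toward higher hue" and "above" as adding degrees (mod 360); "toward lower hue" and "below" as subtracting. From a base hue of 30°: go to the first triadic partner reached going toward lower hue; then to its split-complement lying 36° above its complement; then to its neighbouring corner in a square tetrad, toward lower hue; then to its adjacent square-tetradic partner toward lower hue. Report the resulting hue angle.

306°

−120° (triadic ↓): 30 − 120 = -90 → -90 + 360 = 270°
+216° (split-comp 36° ↑): 270 + 216 = 486 → 486 − 360 = 126°
−90° (square ↓): 126 − 90 = 36°
−90° (square ↓): 36 − 90 = -54 → -54 + 360 = 306°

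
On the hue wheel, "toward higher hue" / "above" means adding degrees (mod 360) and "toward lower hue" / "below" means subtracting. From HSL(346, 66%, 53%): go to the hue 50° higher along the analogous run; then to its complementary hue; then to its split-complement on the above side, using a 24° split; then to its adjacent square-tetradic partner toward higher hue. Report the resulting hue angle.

analog 50° ↑ +50°: 346 + 50 = 396 → 396 − 360 = 36°
complement +180°: 36 + 180 = 216°
split-comp 24° ↑ +204°: 216 + 204 = 420 → 420 − 360 = 60°
square ↑ +90°: 60 + 90 = 150°

150°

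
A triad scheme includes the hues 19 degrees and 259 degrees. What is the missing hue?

139°

A triad places three hues 120° apart.
The full set through 19° is {19°, 139°, 259°}.
Given {19°, 259°}, the missing hue is 139°.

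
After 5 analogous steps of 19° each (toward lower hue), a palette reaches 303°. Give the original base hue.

38°

5 steps of 19° (toward lower hue) give a net shift of −95°.
Start = end − shift: 303 + 95 = 398 → 398 − 360 = 38°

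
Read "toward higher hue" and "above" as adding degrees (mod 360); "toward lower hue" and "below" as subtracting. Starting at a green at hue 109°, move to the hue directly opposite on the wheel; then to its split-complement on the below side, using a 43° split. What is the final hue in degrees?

66°

+180° (complement): 109 + 180 = 289°
+137° (split-comp 43° ↓): 289 + 137 = 426 → 426 − 360 = 66°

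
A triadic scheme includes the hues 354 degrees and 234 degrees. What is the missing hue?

114°

A triad places three hues 120° apart.
The full set through 234° is {114°, 234°, 354°}.
Given {234°, 354°}, the missing hue is 114°.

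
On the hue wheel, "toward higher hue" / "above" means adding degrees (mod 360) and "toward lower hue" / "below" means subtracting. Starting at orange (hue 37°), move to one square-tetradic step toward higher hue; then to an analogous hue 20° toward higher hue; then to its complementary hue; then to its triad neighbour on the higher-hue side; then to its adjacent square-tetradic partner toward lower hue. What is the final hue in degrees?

357°

37 + 90 = 127°   (square ↑)
127 + 20 = 147°   (analog 20° ↑)
147 + 180 = 327°   (complement)
327 + 120 = 447 → 447 − 360 = 87°   (triadic ↑)
87 − 90 = -3 → -3 + 360 = 357°   (square ↓)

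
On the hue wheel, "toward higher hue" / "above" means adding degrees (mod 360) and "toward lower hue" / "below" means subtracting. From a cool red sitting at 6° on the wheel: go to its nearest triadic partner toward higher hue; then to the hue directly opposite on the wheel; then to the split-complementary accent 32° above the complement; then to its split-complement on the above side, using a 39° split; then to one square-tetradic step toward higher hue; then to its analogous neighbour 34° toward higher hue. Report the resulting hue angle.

+120° (triadic ↑): 6 + 120 = 126°
+180° (complement): 126 + 180 = 306°
+212° (split-comp 32° ↑): 306 + 212 = 518 → 518 − 360 = 158°
+219° (split-comp 39° ↑): 158 + 219 = 377 → 377 − 360 = 17°
+90° (square ↑): 17 + 90 = 107°
+34° (analog 34° ↑): 107 + 34 = 141°

141°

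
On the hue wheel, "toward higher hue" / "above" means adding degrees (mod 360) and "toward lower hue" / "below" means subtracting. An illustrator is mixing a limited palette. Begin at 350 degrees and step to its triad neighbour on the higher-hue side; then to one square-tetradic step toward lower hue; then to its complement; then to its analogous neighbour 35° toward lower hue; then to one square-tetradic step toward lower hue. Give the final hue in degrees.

75°

350 + 120 = 470 → 470 − 360 = 110°   (triadic ↑)
110 − 90 = 20°   (square ↓)
20 + 180 = 200°   (complement)
200 − 35 = 165°   (analog 35° ↓)
165 − 90 = 75°   (square ↓)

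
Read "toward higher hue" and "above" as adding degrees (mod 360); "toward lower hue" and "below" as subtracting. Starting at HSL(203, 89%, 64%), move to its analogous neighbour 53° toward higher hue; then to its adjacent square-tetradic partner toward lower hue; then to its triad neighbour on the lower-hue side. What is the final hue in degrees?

46°

+53° (analog 53° ↑): 203 + 53 = 256°
−90° (square ↓): 256 − 90 = 166°
−120° (triadic ↓): 166 − 120 = 46°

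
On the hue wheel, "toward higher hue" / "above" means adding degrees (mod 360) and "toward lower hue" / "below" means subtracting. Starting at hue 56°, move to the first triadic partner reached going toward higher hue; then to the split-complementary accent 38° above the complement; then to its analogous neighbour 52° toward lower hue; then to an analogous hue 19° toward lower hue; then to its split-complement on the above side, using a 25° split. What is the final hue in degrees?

+120° (triadic ↑): 56 + 120 = 176°
+218° (split-comp 38° ↑): 176 + 218 = 394 → 394 − 360 = 34°
−52° (analog 52° ↓): 34 − 52 = -18 → -18 + 360 = 342°
−19° (analog 19° ↓): 342 − 19 = 323°
+205° (split-comp 25° ↑): 323 + 205 = 528 → 528 − 360 = 168°

168°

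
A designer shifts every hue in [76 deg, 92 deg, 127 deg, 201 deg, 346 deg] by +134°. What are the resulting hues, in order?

210°, 226°, 261°, 335°, 120°

76 + 134 = 210°
92 + 134 = 226°
127 + 134 = 261°
201 + 134 = 335°
346 + 134 = 480 → 480 − 360 = 120°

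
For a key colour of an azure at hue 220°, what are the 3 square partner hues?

A square tetradic scheme places four hues every 90°.
220 + 90 = 310°
220 + 180 = 400 → 400 − 360 = 40°
220 + 270 = 490 → 490 − 360 = 130°

310°, 40°, and 130°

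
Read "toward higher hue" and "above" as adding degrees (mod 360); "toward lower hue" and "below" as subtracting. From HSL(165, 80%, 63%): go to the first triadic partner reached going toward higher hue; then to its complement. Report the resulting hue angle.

105°

+120° (triadic ↑): 165 + 120 = 285°
+180° (complement): 285 + 180 = 465 → 465 − 360 = 105°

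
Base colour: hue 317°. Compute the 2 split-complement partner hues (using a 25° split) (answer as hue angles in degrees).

112° and 162°

Split-complementary hues sit 25° either side of the complement.
Complement of 317°: 317 + 180 = 497 → 497 − 360 = 137°
137 − 25 = 112°
137 + 25 = 162°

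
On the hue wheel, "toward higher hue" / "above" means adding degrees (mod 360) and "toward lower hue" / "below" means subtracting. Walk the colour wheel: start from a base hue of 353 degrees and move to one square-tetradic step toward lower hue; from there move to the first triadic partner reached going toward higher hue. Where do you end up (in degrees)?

square ↓ −90°: 353 − 90 = 263°
triadic ↑ +120°: 263 + 120 = 383 → 383 − 360 = 23°

23°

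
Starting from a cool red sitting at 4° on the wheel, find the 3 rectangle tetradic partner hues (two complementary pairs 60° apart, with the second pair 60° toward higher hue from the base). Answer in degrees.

64°, 184°, 244°

A rectangular tetradic uses two complementary pairs 60° apart: offsets 0°, 60°, 180°, 240°.
4 + 60 = 64°
4 + 180 = 184°
4 + 240 = 244°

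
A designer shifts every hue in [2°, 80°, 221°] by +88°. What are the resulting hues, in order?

2 + 88 = 90°
80 + 88 = 168°
221 + 88 = 309°

90°, 168°, 309°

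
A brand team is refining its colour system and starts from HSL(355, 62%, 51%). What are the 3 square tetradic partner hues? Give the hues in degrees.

85°, 175°, 265°

A square tetradic scheme places four hues every 90°.
355 + 90 = 445 → 445 − 360 = 85°
355 + 180 = 535 → 535 − 360 = 175°
355 + 270 = 625 → 625 − 360 = 265°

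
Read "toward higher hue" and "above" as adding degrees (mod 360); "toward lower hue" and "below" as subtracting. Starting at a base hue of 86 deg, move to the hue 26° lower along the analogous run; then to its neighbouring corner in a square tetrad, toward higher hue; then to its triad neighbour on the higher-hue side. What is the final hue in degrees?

270°

86 − 26 = 60°   (analog 26° ↓)
60 + 90 = 150°   (square ↑)
150 + 120 = 270°   (triadic ↑)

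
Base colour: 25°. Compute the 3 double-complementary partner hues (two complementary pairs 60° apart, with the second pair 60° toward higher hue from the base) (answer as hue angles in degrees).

85°, 205°, and 265°

25 + 60 = 85°
25 + 180 = 205°
25 + 240 = 265°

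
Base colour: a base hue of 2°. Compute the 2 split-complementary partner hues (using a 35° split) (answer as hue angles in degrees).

147° and 217°

Split-complementary hues sit 35° either side of the complement.
Complement of 2°: 2 + 180 = 182°
182 − 35 = 147°
182 + 35 = 217°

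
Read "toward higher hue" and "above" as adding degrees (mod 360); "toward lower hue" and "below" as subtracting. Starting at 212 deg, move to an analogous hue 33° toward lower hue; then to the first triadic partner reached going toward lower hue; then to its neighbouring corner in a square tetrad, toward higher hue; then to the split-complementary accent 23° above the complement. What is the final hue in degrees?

352°

212 − 33 = 179°   (analog 33° ↓)
179 − 120 = 59°   (triadic ↓)
59 + 90 = 149°   (square ↑)
149 + 203 = 352°   (split-comp 23° ↑)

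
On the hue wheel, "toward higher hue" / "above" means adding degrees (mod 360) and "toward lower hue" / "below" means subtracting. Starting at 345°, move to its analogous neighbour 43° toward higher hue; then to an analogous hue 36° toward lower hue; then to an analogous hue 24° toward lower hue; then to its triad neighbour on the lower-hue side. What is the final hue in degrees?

208°

345 + 43 = 388 → 388 − 360 = 28°   (analog 43° ↑)
28 − 36 = -8 → -8 + 360 = 352°   (analog 36° ↓)
352 − 24 = 328°   (analog 24° ↓)
328 − 120 = 208°   (triadic ↓)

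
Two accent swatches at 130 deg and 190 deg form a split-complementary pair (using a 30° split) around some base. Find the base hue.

340°

The accents sit 30° either side of the complement, so the complement is their short-arc midpoint on the wheel.
Short-arc midpoint of 130° and 190°: 160°.
Base is 180° from the complement: 160 − 180 = -20 → -20 + 360 = 340°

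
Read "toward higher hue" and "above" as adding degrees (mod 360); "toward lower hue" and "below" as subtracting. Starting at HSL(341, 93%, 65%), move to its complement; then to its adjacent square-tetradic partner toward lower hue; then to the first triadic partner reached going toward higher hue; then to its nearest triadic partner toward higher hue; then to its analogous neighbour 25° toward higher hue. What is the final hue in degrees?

336°

complement +180°: 341 + 180 = 521 → 521 − 360 = 161°
square ↓ −90°: 161 − 90 = 71°
triadic ↑ +120°: 71 + 120 = 191°
triadic ↑ +120°: 191 + 120 = 311°
analog 25° ↑ +25°: 311 + 25 = 336°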